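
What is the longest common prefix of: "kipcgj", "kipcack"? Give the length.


Words: kipcgj, kipcack
  Position 0: all 'k' => match
  Position 1: all 'i' => match
  Position 2: all 'p' => match
  Position 3: all 'c' => match
  Position 4: ('g', 'a') => mismatch, stop
LCP = "kipc" (length 4)

4


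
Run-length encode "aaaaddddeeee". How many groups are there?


Input: aaaaddddeeee
Scanning for consecutive runs:
  Group 1: 'a' x 4 (positions 0-3)
  Group 2: 'd' x 4 (positions 4-7)
  Group 3: 'e' x 4 (positions 8-11)
Total groups: 3

3


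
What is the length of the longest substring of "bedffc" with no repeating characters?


Input: "bedffc"
Sliding window (track last position of each char):
  Position 0 ('b'): window [0,0] length 1 -- new best
  Position 1 ('e'): window [0,1] length 2 -- new best
  Position 2 ('d'): window [0,2] length 3 -- new best
  Position 3 ('f'): window [0,3] length 4 -- new best
  Position 4 ('f'): repeat (last at 3), move window start to 4
  Position 4 ('f'): window [4,4] length 1
  Position 5 ('c'): window [4,5] length 2
Longest substring with no repeats: "bedf" with length 4

4


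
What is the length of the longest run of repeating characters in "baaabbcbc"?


Input: "baaabbcbc"
Scanning for longest run:
  Position 1 ('a'): new char, reset run to 1
  Position 2 ('a'): continues run of 'a', length=2
  Position 3 ('a'): continues run of 'a', length=3
  Position 4 ('b'): new char, reset run to 1
  Position 5 ('b'): continues run of 'b', length=2
  Position 6 ('c'): new char, reset run to 1
  Position 7 ('b'): new char, reset run to 1
  Position 8 ('c'): new char, reset run to 1
Longest run: 'a' with length 3

3


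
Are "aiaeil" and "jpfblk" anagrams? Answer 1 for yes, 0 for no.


Strings: "aiaeil", "jpfblk"
Sorted first:  aaeiil
Sorted second: bfjklp
Differ at position 0: 'a' vs 'b' => not anagrams

0


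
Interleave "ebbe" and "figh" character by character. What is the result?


Interleaving "ebbe" and "figh":
  Position 0: 'e' from first, 'f' from second => "ef"
  Position 1: 'b' from first, 'i' from second => "bi"
  Position 2: 'b' from first, 'g' from second => "bg"
  Position 3: 'e' from first, 'h' from second => "eh"
Result: efbibgeh

efbibgeh


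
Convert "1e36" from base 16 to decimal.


Input: "1e36" in base 16
Positional expansion:
  Digit '1' (value 1) x 16^3 = 4096
  Digit 'e' (value 14) x 16^2 = 3584
  Digit '3' (value 3) x 16^1 = 48
  Digit '6' (value 6) x 16^0 = 6
Sum = 7734

7734


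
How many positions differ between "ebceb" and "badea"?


Comparing "ebceb" and "badea" position by position:
  Position 0: 'e' vs 'b' => DIFFER
  Position 1: 'b' vs 'a' => DIFFER
  Position 2: 'c' vs 'd' => DIFFER
  Position 3: 'e' vs 'e' => same
  Position 4: 'b' vs 'a' => DIFFER
Positions that differ: 4

4


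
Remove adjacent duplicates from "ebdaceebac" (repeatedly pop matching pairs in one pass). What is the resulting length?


Input: ebdaceebac
Stack-based adjacent duplicate removal:
  Read 'e': push. Stack: e
  Read 'b': push. Stack: eb
  Read 'd': push. Stack: ebd
  Read 'a': push. Stack: ebda
  Read 'c': push. Stack: ebdac
  Read 'e': push. Stack: ebdace
  Read 'e': matches stack top 'e' => pop. Stack: ebdac
  Read 'b': push. Stack: ebdacb
  Read 'a': push. Stack: ebdacba
  Read 'c': push. Stack: ebdacbac
Final stack: "ebdacbac" (length 8)

8


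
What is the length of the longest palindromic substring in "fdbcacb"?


Input: "fdbcacb"
Checking substrings for palindromes:
  [2:7] "bcacb" (len 5) => palindrome
  [3:6] "cac" (len 3) => palindrome
Longest palindromic substring: "bcacb" with length 5

5


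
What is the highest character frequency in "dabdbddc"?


Input: dabdbddc
Character counts:
  'a': 1
  'b': 2
  'c': 1
  'd': 4
Maximum frequency: 4

4


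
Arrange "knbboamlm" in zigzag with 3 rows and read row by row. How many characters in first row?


Zigzag "knbboamlm" into 3 rows:
Placing characters:
  'k' => row 0
  'n' => row 1
  'b' => row 2
  'b' => row 1
  'o' => row 0
  'a' => row 1
  'm' => row 2
  'l' => row 1
  'm' => row 0
Rows:
  Row 0: "kom"
  Row 1: "nbal"
  Row 2: "bm"
First row length: 3

3


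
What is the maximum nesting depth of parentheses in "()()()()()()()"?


Input: "()()()()()()()"
Tracking depth:
  Position 0 '(': depth becomes 1
  Position 1 ')': depth becomes 0
  Position 2 '(': depth becomes 1
  Position 3 ')': depth becomes 0
  Position 4 '(': depth becomes 1
  Position 5 ')': depth becomes 0
  Position 6 '(': depth becomes 1
  Position 7 ')': depth becomes 0
  Position 8 '(': depth becomes 1
  Position 9 ')': depth becomes 0
  Position 10 '(': depth becomes 1
  Position 11 ')': depth becomes 0
  Position 12 '(': depth becomes 1
  Position 13 ')': depth becomes 0
Maximum depth reached: 1

1


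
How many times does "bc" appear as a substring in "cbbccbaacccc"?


Searching for "bc" in "cbbccbaacccc"
Scanning each position:
  Position 0: "cb" => no
  Position 1: "bb" => no
  Position 2: "bc" => MATCH
  Position 3: "cc" => no
  Position 4: "cb" => no
  Position 5: "ba" => no
  Position 6: "aa" => no
  Position 7: "ac" => no
  Position 8: "cc" => no
  Position 9: "cc" => no
  Position 10: "cc" => no
Total occurrences: 1

1


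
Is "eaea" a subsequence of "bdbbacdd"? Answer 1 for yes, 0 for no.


Check if "eaea" is a subsequence of "bdbbacdd"
Greedy scan:
  Position 0 ('b'): no match needed
  Position 1 ('d'): no match needed
  Position 2 ('b'): no match needed
  Position 3 ('b'): no match needed
  Position 4 ('a'): no match needed
  Position 5 ('c'): no match needed
  Position 6 ('d'): no match needed
  Position 7 ('d'): no match needed
Only matched 0/4 characters => not a subsequence

0


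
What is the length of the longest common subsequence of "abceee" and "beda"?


LCS of "abceee" and "beda"
DP table:
           b    e    d    a
      0    0    0    0    0
  a   0    0    0    0    1
  b   0    1    1    1    1
  c   0    1    1    1    1
  e   0    1    2    2    2
  e   0    1    2    2    2
  e   0    1    2    2    2
LCS length = dp[6][4] = 2

2


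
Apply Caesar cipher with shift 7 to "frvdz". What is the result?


Caesar cipher: shift "frvdz" by 7
  'f' (pos 5) + 7 = pos 12 = 'm'
  'r' (pos 17) + 7 = pos 24 = 'y'
  'v' (pos 21) + 7 = pos 2 = 'c'
  'd' (pos 3) + 7 = pos 10 = 'k'
  'z' (pos 25) + 7 = pos 6 = 'g'
Result: myckg

myckg


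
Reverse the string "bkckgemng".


Input: bkckgemng
Reading characters right to left:
  Position 8: 'g'
  Position 7: 'n'
  Position 6: 'm'
  Position 5: 'e'
  Position 4: 'g'
  Position 3: 'k'
  Position 2: 'c'
  Position 1: 'k'
  Position 0: 'b'
Reversed: gnmegkckb

gnmegkckb


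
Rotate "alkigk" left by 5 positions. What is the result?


Input: "alkigk", rotate left by 5
First 5 characters: "alkig"
Remaining characters: "k"
Concatenate remaining + first: "k" + "alkig" = "kalkig"

kalkig


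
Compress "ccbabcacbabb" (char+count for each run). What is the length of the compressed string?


Input: ccbabcacbabb
Runs:
  'c' x 2 => "c2"
  'b' x 1 => "b1"
  'a' x 1 => "a1"
  'b' x 1 => "b1"
  'c' x 1 => "c1"
  'a' x 1 => "a1"
  'c' x 1 => "c1"
  'b' x 1 => "b1"
  'a' x 1 => "a1"
  'b' x 2 => "b2"
Compressed: "c2b1a1b1c1a1c1b1a1b2"
Compressed length: 20

20


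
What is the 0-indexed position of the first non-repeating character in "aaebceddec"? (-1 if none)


Input: aaebceddec
Character frequencies:
  'a': 2
  'b': 1
  'c': 2
  'd': 2
  'e': 3
Scanning left to right for freq == 1:
  Position 0 ('a'): freq=2, skip
  Position 1 ('a'): freq=2, skip
  Position 2 ('e'): freq=3, skip
  Position 3 ('b'): unique! => answer = 3

3


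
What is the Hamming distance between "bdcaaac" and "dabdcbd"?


Comparing "bdcaaac" and "dabdcbd" position by position:
  Position 0: 'b' vs 'd' => differ
  Position 1: 'd' vs 'a' => differ
  Position 2: 'c' vs 'b' => differ
  Position 3: 'a' vs 'd' => differ
  Position 4: 'a' vs 'c' => differ
  Position 5: 'a' vs 'b' => differ
  Position 6: 'c' vs 'd' => differ
Total differences (Hamming distance): 7

7


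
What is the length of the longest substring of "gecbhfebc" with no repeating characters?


Input: "gecbhfebc"
Sliding window (track last position of each char):
  Position 0 ('g'): window [0,0] length 1 -- new best
  Position 1 ('e'): window [0,1] length 2 -- new best
  Position 2 ('c'): window [0,2] length 3 -- new best
  Position 3 ('b'): window [0,3] length 4 -- new best
  Position 4 ('h'): window [0,4] length 5 -- new best
  Position 5 ('f'): window [0,5] length 6 -- new best
  Position 6 ('e'): repeat (last at 1), move window start to 2
  Position 6 ('e'): window [2,6] length 5
  Position 7 ('b'): repeat (last at 3), move window start to 4
  Position 7 ('b'): window [4,7] length 4
  Position 8 ('c'): window [4,8] length 5
Longest substring with no repeats: "gecbhf" with length 6

6


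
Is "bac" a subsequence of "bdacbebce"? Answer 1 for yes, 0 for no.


Check if "bac" is a subsequence of "bdacbebce"
Greedy scan:
  Position 0 ('b'): matches sub[0] = 'b'
  Position 1 ('d'): no match needed
  Position 2 ('a'): matches sub[1] = 'a'
  Position 3 ('c'): matches sub[2] = 'c'
  Position 4 ('b'): no match needed
  Position 5 ('e'): no match needed
  Position 6 ('b'): no match needed
  Position 7 ('c'): no match needed
  Position 8 ('e'): no match needed
All 3 characters matched => is a subsequence

1


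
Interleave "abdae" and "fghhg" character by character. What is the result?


Interleaving "abdae" and "fghhg":
  Position 0: 'a' from first, 'f' from second => "af"
  Position 1: 'b' from first, 'g' from second => "bg"
  Position 2: 'd' from first, 'h' from second => "dh"
  Position 3: 'a' from first, 'h' from second => "ah"
  Position 4: 'e' from first, 'g' from second => "eg"
Result: afbgdhaheg

afbgdhaheg


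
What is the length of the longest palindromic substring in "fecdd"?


Input: "fecdd"
Checking substrings for palindromes:
  [3:5] "dd" (len 2) => palindrome
Longest palindromic substring: "dd" with length 2

2


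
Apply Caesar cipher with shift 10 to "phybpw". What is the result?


Caesar cipher: shift "phybpw" by 10
  'p' (pos 15) + 10 = pos 25 = 'z'
  'h' (pos 7) + 10 = pos 17 = 'r'
  'y' (pos 24) + 10 = pos 8 = 'i'
  'b' (pos 1) + 10 = pos 11 = 'l'
  'p' (pos 15) + 10 = pos 25 = 'z'
  'w' (pos 22) + 10 = pos 6 = 'g'
Result: zrilzg

zrilzg


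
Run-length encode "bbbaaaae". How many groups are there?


Input: bbbaaaae
Scanning for consecutive runs:
  Group 1: 'b' x 3 (positions 0-2)
  Group 2: 'a' x 4 (positions 3-6)
  Group 3: 'e' x 1 (positions 7-7)
Total groups: 3

3


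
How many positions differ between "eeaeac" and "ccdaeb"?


Comparing "eeaeac" and "ccdaeb" position by position:
  Position 0: 'e' vs 'c' => DIFFER
  Position 1: 'e' vs 'c' => DIFFER
  Position 2: 'a' vs 'd' => DIFFER
  Position 3: 'e' vs 'a' => DIFFER
  Position 4: 'a' vs 'e' => DIFFER
  Position 5: 'c' vs 'b' => DIFFER
Positions that differ: 6

6


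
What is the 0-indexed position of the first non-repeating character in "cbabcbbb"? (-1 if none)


Input: cbabcbbb
Character frequencies:
  'a': 1
  'b': 5
  'c': 2
Scanning left to right for freq == 1:
  Position 0 ('c'): freq=2, skip
  Position 1 ('b'): freq=5, skip
  Position 2 ('a'): unique! => answer = 2

2


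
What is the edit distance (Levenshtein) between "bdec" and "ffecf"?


Computing edit distance: "bdec" -> "ffecf"
DP table:
           f    f    e    c    f
      0    1    2    3    4    5
  b   1    1    2    3    4    5
  d   2    2    2    3    4    5
  e   3    3    3    2    3    4
  c   4    4    4    3    2    3
Edit distance = dp[4][5] = 3

3


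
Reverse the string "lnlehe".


Input: lnlehe
Reading characters right to left:
  Position 5: 'e'
  Position 4: 'h'
  Position 3: 'e'
  Position 2: 'l'
  Position 1: 'n'
  Position 0: 'l'
Reversed: ehelnl

ehelnl


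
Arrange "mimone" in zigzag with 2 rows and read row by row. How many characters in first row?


Zigzag "mimone" into 2 rows:
Placing characters:
  'm' => row 0
  'i' => row 1
  'm' => row 0
  'o' => row 1
  'n' => row 0
  'e' => row 1
Rows:
  Row 0: "mmn"
  Row 1: "ioe"
First row length: 3

3


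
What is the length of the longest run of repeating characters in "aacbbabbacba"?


Input: "aacbbabbacba"
Scanning for longest run:
  Position 1 ('a'): continues run of 'a', length=2
  Position 2 ('c'): new char, reset run to 1
  Position 3 ('b'): new char, reset run to 1
  Position 4 ('b'): continues run of 'b', length=2
  Position 5 ('a'): new char, reset run to 1
  Position 6 ('b'): new char, reset run to 1
  Position 7 ('b'): continues run of 'b', length=2
  Position 8 ('a'): new char, reset run to 1
  Position 9 ('c'): new char, reset run to 1
  Position 10 ('b'): new char, reset run to 1
  Position 11 ('a'): new char, reset run to 1
Longest run: 'a' with length 2

2


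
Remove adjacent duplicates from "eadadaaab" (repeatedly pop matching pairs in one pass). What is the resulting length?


Input: eadadaaab
Stack-based adjacent duplicate removal:
  Read 'e': push. Stack: e
  Read 'a': push. Stack: ea
  Read 'd': push. Stack: ead
  Read 'a': push. Stack: eada
  Read 'd': push. Stack: eadad
  Read 'a': push. Stack: eadada
  Read 'a': matches stack top 'a' => pop. Stack: eadad
  Read 'a': push. Stack: eadada
  Read 'b': push. Stack: eadadab
Final stack: "eadadab" (length 7)

7


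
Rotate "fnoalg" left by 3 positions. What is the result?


Input: "fnoalg", rotate left by 3
First 3 characters: "fno"
Remaining characters: "alg"
Concatenate remaining + first: "alg" + "fno" = "algfno"

algfno


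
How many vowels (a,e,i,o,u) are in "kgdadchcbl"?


Input: kgdadchcbl
Checking each character:
  'k' at position 0: consonant
  'g' at position 1: consonant
  'd' at position 2: consonant
  'a' at position 3: vowel (running total: 1)
  'd' at position 4: consonant
  'c' at position 5: consonant
  'h' at position 6: consonant
  'c' at position 7: consonant
  'b' at position 8: consonant
  'l' at position 9: consonant
Total vowels: 1

1


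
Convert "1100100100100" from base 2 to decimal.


Input: "1100100100100" in base 2
Positional expansion:
  Digit '1' (value 1) x 2^12 = 4096
  Digit '1' (value 1) x 2^11 = 2048
  Digit '0' (value 0) x 2^10 = 0
  Digit '0' (value 0) x 2^9 = 0
  Digit '1' (value 1) x 2^8 = 256
  Digit '0' (value 0) x 2^7 = 0
  Digit '0' (value 0) x 2^6 = 0
  Digit '1' (value 1) x 2^5 = 32
  Digit '0' (value 0) x 2^4 = 0
  Digit '0' (value 0) x 2^3 = 0
  Digit '1' (value 1) x 2^2 = 4
  Digit '0' (value 0) x 2^1 = 0
  Digit '0' (value 0) x 2^0 = 0
Sum = 6436

6436


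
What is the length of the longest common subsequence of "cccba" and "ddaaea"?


LCS of "cccba" and "ddaaea"
DP table:
           d    d    a    a    e    a
      0    0    0    0    0    0    0
  c   0    0    0    0    0    0    0
  c   0    0    0    0    0    0    0
  c   0    0    0    0    0    0    0
  b   0    0    0    0    0    0    0
  a   0    0    0    1    1    1    1
LCS length = dp[5][6] = 1

1


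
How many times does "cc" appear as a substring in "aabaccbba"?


Searching for "cc" in "aabaccbba"
Scanning each position:
  Position 0: "aa" => no
  Position 1: "ab" => no
  Position 2: "ba" => no
  Position 3: "ac" => no
  Position 4: "cc" => MATCH
  Position 5: "cb" => no
  Position 6: "bb" => no
  Position 7: "ba" => no
Total occurrences: 1

1


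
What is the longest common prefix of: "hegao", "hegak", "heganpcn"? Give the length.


Words: hegao, hegak, heganpcn
  Position 0: all 'h' => match
  Position 1: all 'e' => match
  Position 2: all 'g' => match
  Position 3: all 'a' => match
  Position 4: ('o', 'k', 'n') => mismatch, stop
LCP = "hega" (length 4)

4


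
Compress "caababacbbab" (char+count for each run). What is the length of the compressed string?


Input: caababacbbab
Runs:
  'c' x 1 => "c1"
  'a' x 2 => "a2"
  'b' x 1 => "b1"
  'a' x 1 => "a1"
  'b' x 1 => "b1"
  'a' x 1 => "a1"
  'c' x 1 => "c1"
  'b' x 2 => "b2"
  'a' x 1 => "a1"
  'b' x 1 => "b1"
Compressed: "c1a2b1a1b1a1c1b2a1b1"
Compressed length: 20

20


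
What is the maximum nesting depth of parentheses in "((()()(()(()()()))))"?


Input: "((()()(()(()()()))))"
Tracking depth:
  Position 0 '(': depth becomes 1
  Position 1 '(': depth becomes 2
  Position 2 '(': depth becomes 3
  Position 3 ')': depth becomes 2
  Position 4 '(': depth becomes 3
  Position 5 ')': depth becomes 2
  Position 6 '(': depth becomes 3
  Position 7 '(': depth becomes 4
  Position 8 ')': depth becomes 3
  Position 9 '(': depth becomes 4
  Position 10 '(': depth becomes 5
  Position 11 ')': depth becomes 4
  Position 12 '(': depth becomes 5
  Position 13 ')': depth becomes 4
  Position 14 '(': depth becomes 5
  Position 15 ')': depth becomes 4
  Position 16 ')': depth becomes 3
  Position 17 ')': depth becomes 2
  Position 18 ')': depth becomes 1
  Position 19 ')': depth becomes 0
Maximum depth reached: 5

5


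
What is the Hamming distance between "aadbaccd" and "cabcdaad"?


Comparing "aadbaccd" and "cabcdaad" position by position:
  Position 0: 'a' vs 'c' => differ
  Position 1: 'a' vs 'a' => same
  Position 2: 'd' vs 'b' => differ
  Position 3: 'b' vs 'c' => differ
  Position 4: 'a' vs 'd' => differ
  Position 5: 'c' vs 'a' => differ
  Position 6: 'c' vs 'a' => differ
  Position 7: 'd' vs 'd' => same
Total differences (Hamming distance): 6

6


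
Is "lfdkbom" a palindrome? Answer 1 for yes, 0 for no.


Input: lfdkbom
Reversed: mobkdfl
  Compare pos 0 ('l') with pos 6 ('m'): MISMATCH
  Compare pos 1 ('f') with pos 5 ('o'): MISMATCH
  Compare pos 2 ('d') with pos 4 ('b'): MISMATCH
Result: not a palindrome

0


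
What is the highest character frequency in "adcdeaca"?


Input: adcdeaca
Character counts:
  'a': 3
  'c': 2
  'd': 2
  'e': 1
Maximum frequency: 3

3


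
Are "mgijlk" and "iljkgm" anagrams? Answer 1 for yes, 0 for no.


Strings: "mgijlk", "iljkgm"
Sorted first:  gijklm
Sorted second: gijklm
Sorted forms match => anagrams

1


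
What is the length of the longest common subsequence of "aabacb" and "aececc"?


LCS of "aabacb" and "aececc"
DP table:
           a    e    c    e    c    c
      0    0    0    0    0    0    0
  a   0    1    1    1    1    1    1
  a   0    1    1    1    1    1    1
  b   0    1    1    1    1    1    1
  a   0    1    1    1    1    1    1
  c   0    1    1    2    2    2    2
  b   0    1    1    2    2    2    2
LCS length = dp[6][6] = 2

2


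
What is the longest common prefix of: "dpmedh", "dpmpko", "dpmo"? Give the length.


Words: dpmedh, dpmpko, dpmo
  Position 0: all 'd' => match
  Position 1: all 'p' => match
  Position 2: all 'm' => match
  Position 3: ('e', 'p', 'o') => mismatch, stop
LCP = "dpm" (length 3)

3


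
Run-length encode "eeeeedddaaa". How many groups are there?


Input: eeeeedddaaa
Scanning for consecutive runs:
  Group 1: 'e' x 5 (positions 0-4)
  Group 2: 'd' x 3 (positions 5-7)
  Group 3: 'a' x 3 (positions 8-10)
Total groups: 3

3


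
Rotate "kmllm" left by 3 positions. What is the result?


Input: "kmllm", rotate left by 3
First 3 characters: "kml"
Remaining characters: "lm"
Concatenate remaining + first: "lm" + "kml" = "lmkml"

lmkml


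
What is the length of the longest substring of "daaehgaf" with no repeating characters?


Input: "daaehgaf"
Sliding window (track last position of each char):
  Position 0 ('d'): window [0,0] length 1 -- new best
  Position 1 ('a'): window [0,1] length 2 -- new best
  Position 2 ('a'): repeat (last at 1), move window start to 2
  Position 2 ('a'): window [2,2] length 1
  Position 3 ('e'): window [2,3] length 2
  Position 4 ('h'): window [2,4] length 3 -- new best
  Position 5 ('g'): window [2,5] length 4 -- new best
  Position 6 ('a'): repeat (last at 2), move window start to 3
  Position 6 ('a'): window [3,6] length 4
  Position 7 ('f'): window [3,7] length 5 -- new best
Longest substring with no repeats: "ehgaf" with length 5

5


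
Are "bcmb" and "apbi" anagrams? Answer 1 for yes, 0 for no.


Strings: "bcmb", "apbi"
Sorted first:  bbcm
Sorted second: abip
Differ at position 0: 'b' vs 'a' => not anagrams

0


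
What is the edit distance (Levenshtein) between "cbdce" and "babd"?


Computing edit distance: "cbdce" -> "babd"
DP table:
           b    a    b    d
      0    1    2    3    4
  c   1    1    2    3    4
  b   2    1    2    2    3
  d   3    2    2    3    2
  c   4    3    3    3    3
  e   5    4    4    4    4
Edit distance = dp[5][4] = 4

4


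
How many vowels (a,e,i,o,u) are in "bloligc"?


Input: bloligc
Checking each character:
  'b' at position 0: consonant
  'l' at position 1: consonant
  'o' at position 2: vowel (running total: 1)
  'l' at position 3: consonant
  'i' at position 4: vowel (running total: 2)
  'g' at position 5: consonant
  'c' at position 6: consonant
Total vowels: 2

2


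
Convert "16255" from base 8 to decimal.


Input: "16255" in base 8
Positional expansion:
  Digit '1' (value 1) x 8^4 = 4096
  Digit '6' (value 6) x 8^3 = 3072
  Digit '2' (value 2) x 8^2 = 128
  Digit '5' (value 5) x 8^1 = 40
  Digit '5' (value 5) x 8^0 = 5
Sum = 7341

7341


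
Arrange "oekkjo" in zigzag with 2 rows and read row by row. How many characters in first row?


Zigzag "oekkjo" into 2 rows:
Placing characters:
  'o' => row 0
  'e' => row 1
  'k' => row 0
  'k' => row 1
  'j' => row 0
  'o' => row 1
Rows:
  Row 0: "okj"
  Row 1: "eko"
First row length: 3

3


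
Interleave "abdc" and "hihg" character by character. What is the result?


Interleaving "abdc" and "hihg":
  Position 0: 'a' from first, 'h' from second => "ah"
  Position 1: 'b' from first, 'i' from second => "bi"
  Position 2: 'd' from first, 'h' from second => "dh"
  Position 3: 'c' from first, 'g' from second => "cg"
Result: ahbidhcg

ahbidhcg


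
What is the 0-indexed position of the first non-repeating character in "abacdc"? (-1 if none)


Input: abacdc
Character frequencies:
  'a': 2
  'b': 1
  'c': 2
  'd': 1
Scanning left to right for freq == 1:
  Position 0 ('a'): freq=2, skip
  Position 1 ('b'): unique! => answer = 1

1


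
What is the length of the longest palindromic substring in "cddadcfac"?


Input: "cddadcfac"
Checking substrings for palindromes:
  [2:5] "dad" (len 3) => palindrome
  [1:3] "dd" (len 2) => palindrome
Longest palindromic substring: "dad" with length 3

3


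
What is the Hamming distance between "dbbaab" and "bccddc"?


Comparing "dbbaab" and "bccddc" position by position:
  Position 0: 'd' vs 'b' => differ
  Position 1: 'b' vs 'c' => differ
  Position 2: 'b' vs 'c' => differ
  Position 3: 'a' vs 'd' => differ
  Position 4: 'a' vs 'd' => differ
  Position 5: 'b' vs 'c' => differ
Total differences (Hamming distance): 6

6


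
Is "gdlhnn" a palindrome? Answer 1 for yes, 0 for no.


Input: gdlhnn
Reversed: nnhldg
  Compare pos 0 ('g') with pos 5 ('n'): MISMATCH
  Compare pos 1 ('d') with pos 4 ('n'): MISMATCH
  Compare pos 2 ('l') with pos 3 ('h'): MISMATCH
Result: not a palindrome

0


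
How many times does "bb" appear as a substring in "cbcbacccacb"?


Searching for "bb" in "cbcbacccacb"
Scanning each position:
  Position 0: "cb" => no
  Position 1: "bc" => no
  Position 2: "cb" => no
  Position 3: "ba" => no
  Position 4: "ac" => no
  Position 5: "cc" => no
  Position 6: "cc" => no
  Position 7: "ca" => no
  Position 8: "ac" => no
  Position 9: "cb" => no
Total occurrences: 0

0


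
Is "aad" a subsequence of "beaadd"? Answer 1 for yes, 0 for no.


Check if "aad" is a subsequence of "beaadd"
Greedy scan:
  Position 0 ('b'): no match needed
  Position 1 ('e'): no match needed
  Position 2 ('a'): matches sub[0] = 'a'
  Position 3 ('a'): matches sub[1] = 'a'
  Position 4 ('d'): matches sub[2] = 'd'
  Position 5 ('d'): no match needed
All 3 characters matched => is a subsequence

1


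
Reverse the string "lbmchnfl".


Input: lbmchnfl
Reading characters right to left:
  Position 7: 'l'
  Position 6: 'f'
  Position 5: 'n'
  Position 4: 'h'
  Position 3: 'c'
  Position 2: 'm'
  Position 1: 'b'
  Position 0: 'l'
Reversed: lfnhcmbl

lfnhcmbl


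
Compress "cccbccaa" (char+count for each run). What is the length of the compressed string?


Input: cccbccaa
Runs:
  'c' x 3 => "c3"
  'b' x 1 => "b1"
  'c' x 2 => "c2"
  'a' x 2 => "a2"
Compressed: "c3b1c2a2"
Compressed length: 8

8


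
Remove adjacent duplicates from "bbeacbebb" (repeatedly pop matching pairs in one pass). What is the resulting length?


Input: bbeacbebb
Stack-based adjacent duplicate removal:
  Read 'b': push. Stack: b
  Read 'b': matches stack top 'b' => pop. Stack: (empty)
  Read 'e': push. Stack: e
  Read 'a': push. Stack: ea
  Read 'c': push. Stack: eac
  Read 'b': push. Stack: eacb
  Read 'e': push. Stack: eacbe
  Read 'b': push. Stack: eacbeb
  Read 'b': matches stack top 'b' => pop. Stack: eacbe
Final stack: "eacbe" (length 5)

5


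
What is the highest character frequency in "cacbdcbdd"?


Input: cacbdcbdd
Character counts:
  'a': 1
  'b': 2
  'c': 3
  'd': 3
Maximum frequency: 3

3


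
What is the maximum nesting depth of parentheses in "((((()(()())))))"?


Input: "((((()(()())))))"
Tracking depth:
  Position 0 '(': depth becomes 1
  Position 1 '(': depth becomes 2
  Position 2 '(': depth becomes 3
  Position 3 '(': depth becomes 4
  Position 4 '(': depth becomes 5
  Position 5 ')': depth becomes 4
  Position 6 '(': depth becomes 5
  Position 7 '(': depth becomes 6
  Position 8 ')': depth becomes 5
  Position 9 '(': depth becomes 6
  Position 10 ')': depth becomes 5
  Position 11 ')': depth becomes 4
  Position 12 ')': depth becomes 3
  Position 13 ')': depth becomes 2
  Position 14 ')': depth becomes 1
  Position 15 ')': depth becomes 0
Maximum depth reached: 6

6


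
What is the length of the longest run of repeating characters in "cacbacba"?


Input: "cacbacba"
Scanning for longest run:
  Position 1 ('a'): new char, reset run to 1
  Position 2 ('c'): new char, reset run to 1
  Position 3 ('b'): new char, reset run to 1
  Position 4 ('a'): new char, reset run to 1
  Position 5 ('c'): new char, reset run to 1
  Position 6 ('b'): new char, reset run to 1
  Position 7 ('a'): new char, reset run to 1
Longest run: 'c' with length 1

1


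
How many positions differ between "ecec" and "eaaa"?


Comparing "ecec" and "eaaa" position by position:
  Position 0: 'e' vs 'e' => same
  Position 1: 'c' vs 'a' => DIFFER
  Position 2: 'e' vs 'a' => DIFFER
  Position 3: 'c' vs 'a' => DIFFER
Positions that differ: 3

3


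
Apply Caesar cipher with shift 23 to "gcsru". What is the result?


Caesar cipher: shift "gcsru" by 23
  'g' (pos 6) + 23 = pos 3 = 'd'
  'c' (pos 2) + 23 = pos 25 = 'z'
  's' (pos 18) + 23 = pos 15 = 'p'
  'r' (pos 17) + 23 = pos 14 = 'o'
  'u' (pos 20) + 23 = pos 17 = 'r'
Result: dzpor

dzpor


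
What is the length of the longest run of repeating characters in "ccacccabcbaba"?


Input: "ccacccabcbaba"
Scanning for longest run:
  Position 1 ('c'): continues run of 'c', length=2
  Position 2 ('a'): new char, reset run to 1
  Position 3 ('c'): new char, reset run to 1
  Position 4 ('c'): continues run of 'c', length=2
  Position 5 ('c'): continues run of 'c', length=3
  Position 6 ('a'): new char, reset run to 1
  Position 7 ('b'): new char, reset run to 1
  Position 8 ('c'): new char, reset run to 1
  Position 9 ('b'): new char, reset run to 1
  Position 10 ('a'): new char, reset run to 1
  Position 11 ('b'): new char, reset run to 1
  Position 12 ('a'): new char, reset run to 1
Longest run: 'c' with length 3

3


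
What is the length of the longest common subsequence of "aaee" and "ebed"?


LCS of "aaee" and "ebed"
DP table:
           e    b    e    d
      0    0    0    0    0
  a   0    0    0    0    0
  a   0    0    0    0    0
  e   0    1    1    1    1
  e   0    1    1    2    2
LCS length = dp[4][4] = 2

2


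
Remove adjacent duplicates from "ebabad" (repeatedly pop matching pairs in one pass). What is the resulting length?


Input: ebabad
Stack-based adjacent duplicate removal:
  Read 'e': push. Stack: e
  Read 'b': push. Stack: eb
  Read 'a': push. Stack: eba
  Read 'b': push. Stack: ebab
  Read 'a': push. Stack: ebaba
  Read 'd': push. Stack: ebabad
Final stack: "ebabad" (length 6)

6


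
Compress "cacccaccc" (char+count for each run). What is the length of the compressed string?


Input: cacccaccc
Runs:
  'c' x 1 => "c1"
  'a' x 1 => "a1"
  'c' x 3 => "c3"
  'a' x 1 => "a1"
  'c' x 3 => "c3"
Compressed: "c1a1c3a1c3"
Compressed length: 10

10


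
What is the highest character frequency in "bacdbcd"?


Input: bacdbcd
Character counts:
  'a': 1
  'b': 2
  'c': 2
  'd': 2
Maximum frequency: 2

2


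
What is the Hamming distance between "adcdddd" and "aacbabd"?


Comparing "adcdddd" and "aacbabd" position by position:
  Position 0: 'a' vs 'a' => same
  Position 1: 'd' vs 'a' => differ
  Position 2: 'c' vs 'c' => same
  Position 3: 'd' vs 'b' => differ
  Position 4: 'd' vs 'a' => differ
  Position 5: 'd' vs 'b' => differ
  Position 6: 'd' vs 'd' => same
Total differences (Hamming distance): 4

4


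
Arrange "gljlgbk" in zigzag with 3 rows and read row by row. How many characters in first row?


Zigzag "gljlgbk" into 3 rows:
Placing characters:
  'g' => row 0
  'l' => row 1
  'j' => row 2
  'l' => row 1
  'g' => row 0
  'b' => row 1
  'k' => row 2
Rows:
  Row 0: "gg"
  Row 1: "llb"
  Row 2: "jk"
First row length: 2

2


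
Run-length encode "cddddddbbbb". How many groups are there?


Input: cddddddbbbb
Scanning for consecutive runs:
  Group 1: 'c' x 1 (positions 0-0)
  Group 2: 'd' x 6 (positions 1-6)
  Group 3: 'b' x 4 (positions 7-10)
Total groups: 3

3


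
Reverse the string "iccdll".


Input: iccdll
Reading characters right to left:
  Position 5: 'l'
  Position 4: 'l'
  Position 3: 'd'
  Position 2: 'c'
  Position 1: 'c'
  Position 0: 'i'
Reversed: lldcci

lldcci


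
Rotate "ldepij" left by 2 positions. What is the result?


Input: "ldepij", rotate left by 2
First 2 characters: "ld"
Remaining characters: "epij"
Concatenate remaining + first: "epij" + "ld" = "epijld"

epijld


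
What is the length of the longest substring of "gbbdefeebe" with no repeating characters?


Input: "gbbdefeebe"
Sliding window (track last position of each char):
  Position 0 ('g'): window [0,0] length 1 -- new best
  Position 1 ('b'): window [0,1] length 2 -- new best
  Position 2 ('b'): repeat (last at 1), move window start to 2
  Position 2 ('b'): window [2,2] length 1
  Position 3 ('d'): window [2,3] length 2
  Position 4 ('e'): window [2,4] length 3 -- new best
  Position 5 ('f'): window [2,5] length 4 -- new best
  Position 6 ('e'): repeat (last at 4), move window start to 5
  Position 6 ('e'): window [5,6] length 2
  Position 7 ('e'): repeat (last at 6), move window start to 7
  Position 7 ('e'): window [7,7] length 1
  Position 8 ('b'): window [7,8] length 2
  Position 9 ('e'): repeat (last at 7), move window start to 8
  Position 9 ('e'): window [8,9] length 2
Longest substring with no repeats: "bdef" with length 4

4


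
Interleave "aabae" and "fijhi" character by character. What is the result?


Interleaving "aabae" and "fijhi":
  Position 0: 'a' from first, 'f' from second => "af"
  Position 1: 'a' from first, 'i' from second => "ai"
  Position 2: 'b' from first, 'j' from second => "bj"
  Position 3: 'a' from first, 'h' from second => "ah"
  Position 4: 'e' from first, 'i' from second => "ei"
Result: afaibjahei

afaibjahei


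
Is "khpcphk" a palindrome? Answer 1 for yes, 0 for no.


Input: khpcphk
Reversed: khpcphk
  Compare pos 0 ('k') with pos 6 ('k'): match
  Compare pos 1 ('h') with pos 5 ('h'): match
  Compare pos 2 ('p') with pos 4 ('p'): match
Result: palindrome

1


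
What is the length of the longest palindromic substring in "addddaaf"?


Input: "addddaaf"
Checking substrings for palindromes:
  [0:6] "adddda" (len 6) => palindrome
  [1:5] "dddd" (len 4) => palindrome
  [1:4] "ddd" (len 3) => palindrome
  [2:5] "ddd" (len 3) => palindrome
  [1:3] "dd" (len 2) => palindrome
  [2:4] "dd" (len 2) => palindrome
Longest palindromic substring: "adddda" with length 6

6


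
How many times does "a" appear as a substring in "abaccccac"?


Searching for "a" in "abaccccac"
Scanning each position:
  Position 0: "a" => MATCH
  Position 1: "b" => no
  Position 2: "a" => MATCH
  Position 3: "c" => no
  Position 4: "c" => no
  Position 5: "c" => no
  Position 6: "c" => no
  Position 7: "a" => MATCH
  Position 8: "c" => no
Total occurrences: 3

3


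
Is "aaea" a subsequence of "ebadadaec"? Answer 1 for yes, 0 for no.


Check if "aaea" is a subsequence of "ebadadaec"
Greedy scan:
  Position 0 ('e'): no match needed
  Position 1 ('b'): no match needed
  Position 2 ('a'): matches sub[0] = 'a'
  Position 3 ('d'): no match needed
  Position 4 ('a'): matches sub[1] = 'a'
  Position 5 ('d'): no match needed
  Position 6 ('a'): no match needed
  Position 7 ('e'): matches sub[2] = 'e'
  Position 8 ('c'): no match needed
Only matched 3/4 characters => not a subsequence

0


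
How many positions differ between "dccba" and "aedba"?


Comparing "dccba" and "aedba" position by position:
  Position 0: 'd' vs 'a' => DIFFER
  Position 1: 'c' vs 'e' => DIFFER
  Position 2: 'c' vs 'd' => DIFFER
  Position 3: 'b' vs 'b' => same
  Position 4: 'a' vs 'a' => same
Positions that differ: 3

3


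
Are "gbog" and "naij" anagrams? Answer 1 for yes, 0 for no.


Strings: "gbog", "naij"
Sorted first:  bggo
Sorted second: aijn
Differ at position 0: 'b' vs 'a' => not anagrams

0


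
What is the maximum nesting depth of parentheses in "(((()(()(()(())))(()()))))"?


Input: "(((()(()(()(())))(()()))))"
Tracking depth:
  Position 0 '(': depth becomes 1
  Position 1 '(': depth becomes 2
  Position 2 '(': depth becomes 3
  Position 3 '(': depth becomes 4
  Position 4 ')': depth becomes 3
  Position 5 '(': depth becomes 4
  Position 6 '(': depth becomes 5
  Position 7 ')': depth becomes 4
  Position 8 '(': depth becomes 5
  Position 9 '(': depth becomes 6
  Position 10 ')': depth becomes 5
  Position 11 '(': depth becomes 6
  Position 12 '(': depth becomes 7
  Position 13 ')': depth becomes 6
  Position 14 ')': depth becomes 5
  Position 15 ')': depth becomes 4
  Position 16 ')': depth becomes 3
  Position 17 '(': depth becomes 4
  Position 18 '(': depth becomes 5
  Position 19 ')': depth becomes 4
  Position 20 '(': depth becomes 5
  Position 21 ')': depth becomes 4
  Position 22 ')': depth becomes 3
  Position 23 ')': depth becomes 2
  Position 24 ')': depth becomes 1
  Position 25 ')': depth becomes 0
Maximum depth reached: 7

7


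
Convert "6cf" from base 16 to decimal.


Input: "6cf" in base 16
Positional expansion:
  Digit '6' (value 6) x 16^2 = 1536
  Digit 'c' (value 12) x 16^1 = 192
  Digit 'f' (value 15) x 16^0 = 15
Sum = 1743

1743


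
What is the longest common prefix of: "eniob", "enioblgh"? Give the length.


Words: eniob, enioblgh
  Position 0: all 'e' => match
  Position 1: all 'n' => match
  Position 2: all 'i' => match
  Position 3: all 'o' => match
  Position 4: all 'b' => match
LCP = "eniob" (length 5)

5


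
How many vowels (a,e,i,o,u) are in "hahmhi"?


Input: hahmhi
Checking each character:
  'h' at position 0: consonant
  'a' at position 1: vowel (running total: 1)
  'h' at position 2: consonant
  'm' at position 3: consonant
  'h' at position 4: consonant
  'i' at position 5: vowel (running total: 2)
Total vowels: 2

2


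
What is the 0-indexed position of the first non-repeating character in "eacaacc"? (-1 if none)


Input: eacaacc
Character frequencies:
  'a': 3
  'c': 3
  'e': 1
Scanning left to right for freq == 1:
  Position 0 ('e'): unique! => answer = 0

0


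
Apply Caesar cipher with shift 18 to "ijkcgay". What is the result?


Caesar cipher: shift "ijkcgay" by 18
  'i' (pos 8) + 18 = pos 0 = 'a'
  'j' (pos 9) + 18 = pos 1 = 'b'
  'k' (pos 10) + 18 = pos 2 = 'c'
  'c' (pos 2) + 18 = pos 20 = 'u'
  'g' (pos 6) + 18 = pos 24 = 'y'
  'a' (pos 0) + 18 = pos 18 = 's'
  'y' (pos 24) + 18 = pos 16 = 'q'
Result: abcuysq

abcuysq


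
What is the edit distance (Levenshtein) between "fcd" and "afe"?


Computing edit distance: "fcd" -> "afe"
DP table:
           a    f    e
      0    1    2    3
  f   1    1    1    2
  c   2    2    2    2
  d   3    3    3    3
Edit distance = dp[3][3] = 3

3


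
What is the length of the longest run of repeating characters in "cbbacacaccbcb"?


Input: "cbbacacaccbcb"
Scanning for longest run:
  Position 1 ('b'): new char, reset run to 1
  Position 2 ('b'): continues run of 'b', length=2
  Position 3 ('a'): new char, reset run to 1
  Position 4 ('c'): new char, reset run to 1
  Position 5 ('a'): new char, reset run to 1
  Position 6 ('c'): new char, reset run to 1
  Position 7 ('a'): new char, reset run to 1
  Position 8 ('c'): new char, reset run to 1
  Position 9 ('c'): continues run of 'c', length=2
  Position 10 ('b'): new char, reset run to 1
  Position 11 ('c'): new char, reset run to 1
  Position 12 ('b'): new char, reset run to 1
Longest run: 'b' with length 2

2


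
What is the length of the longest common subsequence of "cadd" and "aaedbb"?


LCS of "cadd" and "aaedbb"
DP table:
           a    a    e    d    b    b
      0    0    0    0    0    0    0
  c   0    0    0    0    0    0    0
  a   0    1    1    1    1    1    1
  d   0    1    1    1    2    2    2
  d   0    1    1    1    2    2    2
LCS length = dp[4][6] = 2

2


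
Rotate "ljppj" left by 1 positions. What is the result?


Input: "ljppj", rotate left by 1
First 1 characters: "l"
Remaining characters: "jppj"
Concatenate remaining + first: "jppj" + "l" = "jppjl"

jppjl


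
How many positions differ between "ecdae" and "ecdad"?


Comparing "ecdae" and "ecdad" position by position:
  Position 0: 'e' vs 'e' => same
  Position 1: 'c' vs 'c' => same
  Position 2: 'd' vs 'd' => same
  Position 3: 'a' vs 'a' => same
  Position 4: 'e' vs 'd' => DIFFER
Positions that differ: 1

1


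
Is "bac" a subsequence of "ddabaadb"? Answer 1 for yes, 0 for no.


Check if "bac" is a subsequence of "ddabaadb"
Greedy scan:
  Position 0 ('d'): no match needed
  Position 1 ('d'): no match needed
  Position 2 ('a'): no match needed
  Position 3 ('b'): matches sub[0] = 'b'
  Position 4 ('a'): matches sub[1] = 'a'
  Position 5 ('a'): no match needed
  Position 6 ('d'): no match needed
  Position 7 ('b'): no match needed
Only matched 2/3 characters => not a subsequence

0


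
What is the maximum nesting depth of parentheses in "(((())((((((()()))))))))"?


Input: "(((())((((((()()))))))))"
Tracking depth:
  Position 0 '(': depth becomes 1
  Position 1 '(': depth becomes 2
  Position 2 '(': depth becomes 3
  Position 3 '(': depth becomes 4
  Position 4 ')': depth becomes 3
  Position 5 ')': depth becomes 2
  Position 6 '(': depth becomes 3
  Position 7 '(': depth becomes 4
  Position 8 '(': depth becomes 5
  Position 9 '(': depth becomes 6
  Position 10 '(': depth becomes 7
  Position 11 '(': depth becomes 8
  Position 12 '(': depth becomes 9
  Position 13 ')': depth becomes 8
  Position 14 '(': depth becomes 9
  Position 15 ')': depth becomes 8
  Position 16 ')': depth becomes 7
  Position 17 ')': depth becomes 6
  Position 18 ')': depth becomes 5
  Position 19 ')': depth becomes 4
  Position 20 ')': depth becomes 3
  Position 21 ')': depth becomes 2
  Position 22 ')': depth becomes 1
  Position 23 ')': depth becomes 0
Maximum depth reached: 9

9


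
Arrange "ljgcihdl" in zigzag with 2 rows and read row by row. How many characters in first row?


Zigzag "ljgcihdl" into 2 rows:
Placing characters:
  'l' => row 0
  'j' => row 1
  'g' => row 0
  'c' => row 1
  'i' => row 0
  'h' => row 1
  'd' => row 0
  'l' => row 1
Rows:
  Row 0: "lgid"
  Row 1: "jchl"
First row length: 4

4


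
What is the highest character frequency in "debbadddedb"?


Input: debbadddedb
Character counts:
  'a': 1
  'b': 3
  'd': 5
  'e': 2
Maximum frequency: 5

5
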